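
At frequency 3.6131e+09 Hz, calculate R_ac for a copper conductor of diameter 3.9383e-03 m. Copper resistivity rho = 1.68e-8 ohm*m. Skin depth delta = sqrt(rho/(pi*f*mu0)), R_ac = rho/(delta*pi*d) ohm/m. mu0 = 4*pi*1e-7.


delta = sqrt(1.68e-8 / (pi * 3.6131e+09 * 4*pi*1e-7)) = 1.085262e-06 m
R_ac = 1.68e-8 / (1.085262e-06 * pi * 3.9383e-03) = 1.251 ohm/m

1.251 ohm/m


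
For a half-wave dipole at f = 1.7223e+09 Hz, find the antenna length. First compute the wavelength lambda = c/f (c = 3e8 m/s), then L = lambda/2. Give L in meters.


lambda = c / f = 3.0000e+08 / 1.7223e+09 = 0.1741857 m
L = lambda / 2 = 0.1741857 / 2 = 0.08709 m

0.08709 m


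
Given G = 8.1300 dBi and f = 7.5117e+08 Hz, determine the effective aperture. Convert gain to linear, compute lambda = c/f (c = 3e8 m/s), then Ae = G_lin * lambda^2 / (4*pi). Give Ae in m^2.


lambda = c / f = 3.0000e+08 / 7.5117e+08 = 0.3993770 m
G_linear = 10^(8.1300/10) = 6.501297
Ae = G_linear * lambda^2 / (4*pi) = 6.501297 * 0.3993770^2 / (4*pi) = 0.08252 m^2

0.08252 m^2


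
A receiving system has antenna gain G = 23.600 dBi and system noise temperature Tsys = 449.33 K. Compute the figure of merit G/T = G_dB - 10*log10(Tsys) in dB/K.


G/T = 23.600 - 10*log10(449.33) = 23.600 - 26.52565 = -2.926 dB/K

-2.926 dB/K


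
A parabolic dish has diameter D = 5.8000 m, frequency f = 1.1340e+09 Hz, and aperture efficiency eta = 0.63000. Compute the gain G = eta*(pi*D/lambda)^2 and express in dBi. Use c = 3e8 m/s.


lambda = c / f = 3.0000e+08 / 1.1340e+09 = 0.2645503 m
G_linear = 0.63000 * (pi * 5.8000 / 0.2645503)^2 = 2988.682
G_dBi = 10 * log10(2988.682) = 34.75 dBi

34.75 dBi


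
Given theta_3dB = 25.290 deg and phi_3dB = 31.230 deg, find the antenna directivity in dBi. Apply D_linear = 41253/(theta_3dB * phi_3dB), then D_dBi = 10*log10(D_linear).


D_linear = 41253 / (25.290 * 31.230) = 52.23177
D_dBi = 10 * log10(52.23177) = 17.18 dBi

17.18 dBi


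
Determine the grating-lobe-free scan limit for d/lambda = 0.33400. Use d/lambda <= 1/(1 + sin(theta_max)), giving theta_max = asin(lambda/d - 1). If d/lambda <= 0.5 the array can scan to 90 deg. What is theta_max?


lambda/d - 1 = 1/0.33400 - 1 = 1.994012 >= 1
d/lambda <= 0.5, so the array can scan to endfire without grating lobes: theta_max = 90 deg

90 deg


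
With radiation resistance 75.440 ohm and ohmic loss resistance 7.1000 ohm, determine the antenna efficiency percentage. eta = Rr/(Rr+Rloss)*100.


eta = 75.440 / (75.440 + 7.1000) * 100 = 91.40%

91.40%


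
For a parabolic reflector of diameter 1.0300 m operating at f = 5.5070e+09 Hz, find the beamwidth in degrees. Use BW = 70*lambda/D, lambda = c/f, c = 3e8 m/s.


lambda = c / f = 3.0000e+08 / 5.5070e+09 = 0.05447612 m
BW = 70 * 0.05447612 / 1.0300 = 3.702 deg

3.702 deg


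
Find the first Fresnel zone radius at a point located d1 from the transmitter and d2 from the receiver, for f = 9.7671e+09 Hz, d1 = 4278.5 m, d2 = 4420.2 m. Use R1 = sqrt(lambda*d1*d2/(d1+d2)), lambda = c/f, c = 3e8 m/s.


lambda = c / f = 3.0000e+08 / 9.7671e+09 = 0.03071536 m
R1 = sqrt(0.03071536 * 4278.5 * 4420.2 / (4278.5 + 4420.2)) = 8.172 m

8.172 m


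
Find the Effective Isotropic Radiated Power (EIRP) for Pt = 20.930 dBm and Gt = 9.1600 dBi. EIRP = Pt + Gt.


EIRP = Pt + Gt = 20.930 + 9.1600 = 30.09 dBm

30.09 dBm


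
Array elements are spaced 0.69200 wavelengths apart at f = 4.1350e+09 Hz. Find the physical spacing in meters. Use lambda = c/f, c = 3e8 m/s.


lambda = c / f = 3.0000e+08 / 4.1350e+09 = 0.07255139 m
d = 0.69200 * 0.07255139 = 0.05021 m

0.05021 m


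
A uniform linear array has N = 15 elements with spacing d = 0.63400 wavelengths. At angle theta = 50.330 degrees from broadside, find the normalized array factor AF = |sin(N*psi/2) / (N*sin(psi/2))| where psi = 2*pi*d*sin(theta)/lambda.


psi = 2*pi*0.63400*sin(50.330 deg) = 3.066265 rad
AF = |sin(15*3.066265/2) / (15*sin(3.066265/2))| = 0.05635

0.05635


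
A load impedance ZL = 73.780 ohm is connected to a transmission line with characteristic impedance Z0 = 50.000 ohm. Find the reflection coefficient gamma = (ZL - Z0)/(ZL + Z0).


gamma = (73.780 - 50.000) / (73.780 + 50.000) = 0.1921

0.1921


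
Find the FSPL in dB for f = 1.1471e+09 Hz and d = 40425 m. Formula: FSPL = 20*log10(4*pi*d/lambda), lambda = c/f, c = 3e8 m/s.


lambda = c / f = 3.0000e+08 / 1.1471e+09 = 0.2615291 m
FSPL = 20 * log10(4*pi*40425/0.2615291) = 125.8 dB

125.8 dB


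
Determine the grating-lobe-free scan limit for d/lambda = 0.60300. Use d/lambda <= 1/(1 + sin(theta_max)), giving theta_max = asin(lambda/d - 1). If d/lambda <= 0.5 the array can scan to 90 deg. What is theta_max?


lambda/d - 1 = 1/0.60300 - 1 = 0.6583748
theta_max = asin(0.6583748) = 41.18 deg

41.18 deg


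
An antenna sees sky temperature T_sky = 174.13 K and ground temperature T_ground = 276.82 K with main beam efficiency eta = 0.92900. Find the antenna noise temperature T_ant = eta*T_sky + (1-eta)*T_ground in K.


T_ant = 0.92900 * 174.13 + (1 - 0.92900) * 276.82 = 181.4 K

181.4 K


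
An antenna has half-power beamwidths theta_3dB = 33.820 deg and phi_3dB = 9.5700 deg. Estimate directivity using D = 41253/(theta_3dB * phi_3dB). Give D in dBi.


D_linear = 41253 / (33.820 * 9.5700) = 127.4589
D_dBi = 10 * log10(127.4589) = 21.05 dBi

21.05 dBi


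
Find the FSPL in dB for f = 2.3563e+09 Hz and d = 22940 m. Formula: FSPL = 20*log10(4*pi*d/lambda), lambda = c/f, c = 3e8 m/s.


lambda = c / f = 3.0000e+08 / 2.3563e+09 = 0.1273183 m
FSPL = 20 * log10(4*pi*22940/0.1273183) = 127.1 dB

127.1 dB


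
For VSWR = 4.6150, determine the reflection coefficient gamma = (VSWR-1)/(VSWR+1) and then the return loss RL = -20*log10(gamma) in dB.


gamma = (4.6150 - 1) / (4.6150 + 1) = 0.6438112
RL = -20 * log10(0.6438112) = 3.825 dB

3.825 dB


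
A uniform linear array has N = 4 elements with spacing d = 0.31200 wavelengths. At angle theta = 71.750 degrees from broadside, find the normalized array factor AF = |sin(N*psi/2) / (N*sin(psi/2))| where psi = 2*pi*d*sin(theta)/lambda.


psi = 2*pi*0.31200*sin(71.750 deg) = 1.861746 rad
AF = |sin(4*1.861746/2) / (4*sin(1.861746/2))| = 0.1713

0.1713


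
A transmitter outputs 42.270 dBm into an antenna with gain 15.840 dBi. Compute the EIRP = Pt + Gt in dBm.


EIRP = Pt + Gt = 42.270 + 15.840 = 58.11 dBm

58.11 dBm


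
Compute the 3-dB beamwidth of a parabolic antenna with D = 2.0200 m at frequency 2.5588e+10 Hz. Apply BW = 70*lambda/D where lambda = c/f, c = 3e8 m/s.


lambda = c / f = 3.0000e+08 / 2.5588e+10 = 0.01172425 m
BW = 70 * 0.01172425 / 2.0200 = 0.4063 deg

0.4063 deg


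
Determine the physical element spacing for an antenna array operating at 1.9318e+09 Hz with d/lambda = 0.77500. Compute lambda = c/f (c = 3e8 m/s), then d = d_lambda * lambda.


lambda = c / f = 3.0000e+08 / 1.9318e+09 = 0.1552956 m
d = 0.77500 * 0.1552956 = 0.1204 m

0.1204 m


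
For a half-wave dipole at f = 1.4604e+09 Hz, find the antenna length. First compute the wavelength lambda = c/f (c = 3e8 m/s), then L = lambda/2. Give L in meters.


lambda = c / f = 3.0000e+08 / 1.4604e+09 = 0.2054232 m
L = lambda / 2 = 0.2054232 / 2 = 0.1027 m

0.1027 m


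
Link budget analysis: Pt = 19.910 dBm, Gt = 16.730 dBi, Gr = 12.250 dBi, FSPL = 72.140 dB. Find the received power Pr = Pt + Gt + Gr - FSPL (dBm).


Pr = 19.910 + 16.730 + 12.250 - 72.140 = -23.25 dBm

-23.25 dBm


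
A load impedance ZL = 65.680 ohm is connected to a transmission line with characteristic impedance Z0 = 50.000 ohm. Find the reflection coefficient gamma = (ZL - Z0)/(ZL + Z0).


gamma = (65.680 - 50.000) / (65.680 + 50.000) = 0.1355

0.1355


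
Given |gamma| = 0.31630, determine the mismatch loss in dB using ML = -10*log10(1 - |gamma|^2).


ML = -10 * log10(1 - 0.31630^2) = -10 * log10(0.89995431) = 0.4578 dB

0.4578 dB


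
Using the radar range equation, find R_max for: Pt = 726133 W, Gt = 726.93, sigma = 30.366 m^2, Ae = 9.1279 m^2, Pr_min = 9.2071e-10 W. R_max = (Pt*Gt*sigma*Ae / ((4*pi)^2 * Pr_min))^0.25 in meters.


R^4 = 726133*726.93*30.366*9.1279 / ((4*pi)^2 * 9.2071e-10) = 1.006293e+18
R_max = 1.006293e+18^0.25 = 31672 m

31672 m


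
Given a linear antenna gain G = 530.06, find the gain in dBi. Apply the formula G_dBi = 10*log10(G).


G_dBi = 10 * log10(530.06) = 27.24 dBi

27.24 dBi


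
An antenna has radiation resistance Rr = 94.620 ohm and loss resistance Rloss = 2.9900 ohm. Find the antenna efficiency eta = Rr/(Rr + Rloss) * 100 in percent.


eta = 94.620 / (94.620 + 2.9900) * 100 = 96.94%

96.94%


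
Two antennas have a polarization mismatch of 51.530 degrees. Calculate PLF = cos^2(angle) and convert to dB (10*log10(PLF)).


PLF_linear = cos^2(51.530 deg) = 0.3870144
PLF_dB = 10 * log10(0.3870144) = -4.123 dB

-4.123 dB


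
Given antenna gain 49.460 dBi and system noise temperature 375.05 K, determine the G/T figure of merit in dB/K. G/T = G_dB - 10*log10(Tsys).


G/T = 49.460 - 10*log10(375.05) = 49.460 - 25.74089 = 23.72 dB/K

23.72 dB/K


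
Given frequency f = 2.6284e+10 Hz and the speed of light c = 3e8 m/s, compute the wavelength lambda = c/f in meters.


lambda = c / f = 3.0000e+08 / 2.6284e+10 = 0.01141 m

0.01141 m


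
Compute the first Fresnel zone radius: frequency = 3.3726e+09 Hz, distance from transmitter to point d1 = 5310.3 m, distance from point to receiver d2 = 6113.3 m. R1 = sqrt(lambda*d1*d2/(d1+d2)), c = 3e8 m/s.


lambda = c / f = 3.0000e+08 / 3.3726e+09 = 0.08895214 m
R1 = sqrt(0.08895214 * 5310.3 * 6113.3 / (5310.3 + 6113.3)) = 15.90 m

15.90 m


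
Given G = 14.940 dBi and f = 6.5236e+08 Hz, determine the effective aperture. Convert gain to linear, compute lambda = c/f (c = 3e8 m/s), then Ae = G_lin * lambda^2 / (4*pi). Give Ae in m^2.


lambda = c / f = 3.0000e+08 / 6.5236e+08 = 0.4598688 m
G_linear = 10^(14.940/10) = 31.18890
Ae = G_linear * lambda^2 / (4*pi) = 31.18890 * 0.4598688^2 / (4*pi) = 0.5249 m^2

0.5249 m^2


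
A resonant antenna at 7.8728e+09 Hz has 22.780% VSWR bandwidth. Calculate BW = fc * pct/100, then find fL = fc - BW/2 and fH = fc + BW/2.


BW = 7.8728e+09 * 22.780/100 = 1.793424e+09 Hz
fL = 7.8728e+09 - 1.793424e+09/2 = 6.976e+09 Hz
fH = 7.8728e+09 + 1.793424e+09/2 = 8.770e+09 Hz

BW=1.793e+09 Hz, fL=6.976e+09 Hz, fH=8.770e+09 Hz


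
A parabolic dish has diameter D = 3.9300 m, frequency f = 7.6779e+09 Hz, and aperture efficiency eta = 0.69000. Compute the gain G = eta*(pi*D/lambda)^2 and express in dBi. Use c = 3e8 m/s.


lambda = c / f = 3.0000e+08 / 7.6779e+09 = 0.03907318 m
G_linear = 0.69000 * (pi * 3.9300 / 0.03907318)^2 = 68893.21
G_dBi = 10 * log10(68893.21) = 48.38 dBi

48.38 dBi


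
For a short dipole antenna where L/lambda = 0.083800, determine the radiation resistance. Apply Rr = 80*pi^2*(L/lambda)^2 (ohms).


Rr = 80 * pi^2 * (0.083800)^2 = 80 * 9.869604 * 7.022440e-03 = 5.545 ohm

5.545 ohm


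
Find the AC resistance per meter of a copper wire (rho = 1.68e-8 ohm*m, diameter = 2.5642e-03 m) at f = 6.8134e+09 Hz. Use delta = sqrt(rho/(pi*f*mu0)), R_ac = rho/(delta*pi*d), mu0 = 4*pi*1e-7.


delta = sqrt(1.68e-8 / (pi * 6.8134e+09 * 4*pi*1e-7)) = 7.903015e-07 m
R_ac = 1.68e-8 / (7.903015e-07 * pi * 2.5642e-03) = 2.639 ohm/m

2.639 ohm/m


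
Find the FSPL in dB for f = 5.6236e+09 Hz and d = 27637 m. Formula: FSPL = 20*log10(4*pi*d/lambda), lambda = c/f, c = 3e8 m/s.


lambda = c / f = 3.0000e+08 / 5.6236e+09 = 0.05334661 m
FSPL = 20 * log10(4*pi*27637/0.05334661) = 136.3 dB

136.3 dB


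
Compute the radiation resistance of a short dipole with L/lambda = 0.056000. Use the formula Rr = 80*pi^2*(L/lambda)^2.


Rr = 80 * pi^2 * (0.056000)^2 = 80 * 9.869604 * 3.136000e-03 = 2.476 ohm

2.476 ohm


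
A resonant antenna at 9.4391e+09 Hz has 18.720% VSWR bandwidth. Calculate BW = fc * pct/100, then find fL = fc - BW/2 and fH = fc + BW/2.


BW = 9.4391e+09 * 18.720/100 = 1.767000e+09 Hz
fL = 9.4391e+09 - 1.767000e+09/2 = 8.556e+09 Hz
fH = 9.4391e+09 + 1.767000e+09/2 = 1.032e+10 Hz

BW=1.767e+09 Hz, fL=8.556e+09 Hz, fH=1.032e+10 Hz


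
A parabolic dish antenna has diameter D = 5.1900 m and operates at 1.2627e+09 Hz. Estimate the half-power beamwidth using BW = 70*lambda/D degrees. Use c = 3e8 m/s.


lambda = c / f = 3.0000e+08 / 1.2627e+09 = 0.2375861 m
BW = 70 * 0.2375861 / 5.1900 = 3.204 deg

3.204 deg


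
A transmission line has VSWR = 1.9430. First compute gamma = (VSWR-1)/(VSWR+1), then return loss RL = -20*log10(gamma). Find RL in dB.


gamma = (1.9430 - 1) / (1.9430 + 1) = 0.3204213
RL = -20 * log10(0.3204213) = 9.886 dB

9.886 dB


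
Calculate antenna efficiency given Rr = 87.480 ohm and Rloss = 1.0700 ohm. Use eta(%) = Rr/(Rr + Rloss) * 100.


eta = 87.480 / (87.480 + 1.0700) * 100 = 98.79%

98.79%


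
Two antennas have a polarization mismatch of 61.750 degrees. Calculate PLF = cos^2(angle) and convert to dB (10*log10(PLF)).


PLF_linear = cos^2(61.750 deg) = 0.2240315
PLF_dB = 10 * log10(0.2240315) = -6.497 dB

-6.497 dB


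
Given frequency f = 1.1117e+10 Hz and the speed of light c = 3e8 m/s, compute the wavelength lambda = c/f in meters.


lambda = c / f = 3.0000e+08 / 1.1117e+10 = 0.02699 m

0.02699 m


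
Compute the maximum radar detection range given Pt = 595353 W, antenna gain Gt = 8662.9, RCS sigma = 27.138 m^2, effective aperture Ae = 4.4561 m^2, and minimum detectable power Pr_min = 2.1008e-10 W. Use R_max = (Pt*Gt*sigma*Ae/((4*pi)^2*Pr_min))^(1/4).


R^4 = 595353*8662.9*27.138*4.4561 / ((4*pi)^2 * 2.1008e-10) = 1.880036e+19
R_max = 1.880036e+19^0.25 = 65848 m

65848 m


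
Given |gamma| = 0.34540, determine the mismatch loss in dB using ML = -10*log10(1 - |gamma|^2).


ML = -10 * log10(1 - 0.34540^2) = -10 * log10(0.88069884) = 0.5517 dB

0.5517 dB


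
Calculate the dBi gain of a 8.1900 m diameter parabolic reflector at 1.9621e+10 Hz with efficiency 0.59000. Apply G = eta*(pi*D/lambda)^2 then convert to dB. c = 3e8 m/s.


lambda = c / f = 3.0000e+08 / 1.9621e+10 = 0.01528974 m
G_linear = 0.59000 * (pi * 8.1900 / 0.01528974)^2 = 1.670780e+06
G_dBi = 10 * log10(1.670780e+06) = 62.23 dBi

62.23 dBi


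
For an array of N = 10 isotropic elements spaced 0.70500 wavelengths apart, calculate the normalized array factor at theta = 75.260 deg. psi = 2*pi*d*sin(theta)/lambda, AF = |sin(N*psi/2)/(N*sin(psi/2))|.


psi = 2*pi*0.70500*sin(75.260 deg) = 4.283868 rad
AF = |sin(10*4.283868/2) / (10*sin(4.283868/2))| = 0.06432

0.06432


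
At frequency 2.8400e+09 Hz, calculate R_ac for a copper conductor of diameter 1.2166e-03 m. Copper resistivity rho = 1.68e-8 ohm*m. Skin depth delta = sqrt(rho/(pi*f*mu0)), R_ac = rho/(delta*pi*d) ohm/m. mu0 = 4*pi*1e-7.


delta = sqrt(1.68e-8 / (pi * 2.8400e+09 * 4*pi*1e-7)) = 1.224096e-06 m
R_ac = 1.68e-8 / (1.224096e-06 * pi * 1.2166e-03) = 3.591 ohm/m

3.591 ohm/m


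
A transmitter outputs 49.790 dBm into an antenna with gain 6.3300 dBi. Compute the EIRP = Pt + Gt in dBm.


EIRP = Pt + Gt = 49.790 + 6.3300 = 56.12 dBm

56.12 dBm


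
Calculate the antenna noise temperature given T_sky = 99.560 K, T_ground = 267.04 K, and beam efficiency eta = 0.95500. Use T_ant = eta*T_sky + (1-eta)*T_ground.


T_ant = 0.95500 * 99.560 + (1 - 0.95500) * 267.04 = 107.1 K

107.1 K


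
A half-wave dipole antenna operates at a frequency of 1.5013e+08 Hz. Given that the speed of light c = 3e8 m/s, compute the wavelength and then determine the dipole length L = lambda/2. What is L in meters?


lambda = c / f = 3.0000e+08 / 1.5013e+08 = 1.998268 m
L = lambda / 2 = 1.998268 / 2 = 0.9991 m

0.9991 m


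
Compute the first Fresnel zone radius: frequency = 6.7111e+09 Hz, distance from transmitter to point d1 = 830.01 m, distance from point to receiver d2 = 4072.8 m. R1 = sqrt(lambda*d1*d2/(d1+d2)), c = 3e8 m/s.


lambda = c / f = 3.0000e+08 / 6.7111e+09 = 0.04470206 m
R1 = sqrt(0.04470206 * 830.01 * 4072.8 / (830.01 + 4072.8)) = 5.552 m

5.552 m


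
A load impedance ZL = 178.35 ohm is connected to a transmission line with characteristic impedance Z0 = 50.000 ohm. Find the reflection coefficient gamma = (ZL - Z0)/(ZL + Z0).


gamma = (178.35 - 50.000) / (178.35 + 50.000) = 0.5621

0.5621


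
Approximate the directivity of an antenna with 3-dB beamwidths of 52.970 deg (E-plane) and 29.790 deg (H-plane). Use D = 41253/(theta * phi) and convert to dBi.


D_linear = 41253 / (52.970 * 29.790) = 26.14298
D_dBi = 10 * log10(26.14298) = 14.17 dBi

14.17 dBi


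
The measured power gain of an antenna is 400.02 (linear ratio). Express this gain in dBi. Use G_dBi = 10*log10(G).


G_dBi = 10 * log10(400.02) = 26.02 dBi

26.02 dBi


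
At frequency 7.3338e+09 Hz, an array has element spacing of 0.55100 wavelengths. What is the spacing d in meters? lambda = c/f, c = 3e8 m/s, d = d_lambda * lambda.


lambda = c / f = 3.0000e+08 / 7.3338e+09 = 0.04090649 m
d = 0.55100 * 0.04090649 = 0.02254 m

0.02254 m


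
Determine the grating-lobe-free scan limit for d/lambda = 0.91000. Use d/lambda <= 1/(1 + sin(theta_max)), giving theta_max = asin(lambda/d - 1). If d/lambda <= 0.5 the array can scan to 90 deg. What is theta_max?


lambda/d - 1 = 1/0.91000 - 1 = 0.09890110
theta_max = asin(0.09890110) = 5.676 deg

5.676 deg


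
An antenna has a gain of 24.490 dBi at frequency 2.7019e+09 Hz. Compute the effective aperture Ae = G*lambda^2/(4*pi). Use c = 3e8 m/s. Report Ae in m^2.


lambda = c / f = 3.0000e+08 / 2.7019e+09 = 0.1110330 m
G_linear = 10^(24.490/10) = 281.1901
Ae = G_linear * lambda^2 / (4*pi) = 281.1901 * 0.1110330^2 / (4*pi) = 0.2759 m^2

0.2759 m^2


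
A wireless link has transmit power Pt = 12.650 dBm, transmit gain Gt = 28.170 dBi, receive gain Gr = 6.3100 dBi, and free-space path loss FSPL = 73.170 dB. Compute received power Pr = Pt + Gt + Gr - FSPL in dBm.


Pr = 12.650 + 28.170 + 6.3100 - 73.170 = -26.04 dBm

-26.04 dBm


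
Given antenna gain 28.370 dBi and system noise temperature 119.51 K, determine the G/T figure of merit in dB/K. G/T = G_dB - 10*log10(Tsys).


G/T = 28.370 - 10*log10(119.51) = 28.370 - 20.77404 = 7.596 dB/K

7.596 dB/K


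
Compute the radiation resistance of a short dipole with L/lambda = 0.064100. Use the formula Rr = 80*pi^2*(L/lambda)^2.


Rr = 80 * pi^2 * (0.064100)^2 = 80 * 9.869604 * 4.108810e-03 = 3.244 ohm

3.244 ohm


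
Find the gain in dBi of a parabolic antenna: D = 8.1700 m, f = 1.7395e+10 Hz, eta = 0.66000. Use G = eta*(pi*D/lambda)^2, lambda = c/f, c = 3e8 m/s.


lambda = c / f = 3.0000e+08 / 1.7395e+10 = 0.01724634 m
G_linear = 0.66000 * (pi * 8.1700 / 0.01724634)^2 = 1.461820e+06
G_dBi = 10 * log10(1.461820e+06) = 61.65 dBi

61.65 dBi


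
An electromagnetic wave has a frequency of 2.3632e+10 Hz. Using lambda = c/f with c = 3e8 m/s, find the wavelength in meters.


lambda = c / f = 3.0000e+08 / 2.3632e+10 = 0.01269 m

0.01269 m


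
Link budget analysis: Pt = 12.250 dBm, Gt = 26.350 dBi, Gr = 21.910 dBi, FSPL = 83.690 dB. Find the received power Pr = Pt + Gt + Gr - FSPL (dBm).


Pr = 12.250 + 26.350 + 21.910 - 83.690 = -23.18 dBm

-23.18 dBm


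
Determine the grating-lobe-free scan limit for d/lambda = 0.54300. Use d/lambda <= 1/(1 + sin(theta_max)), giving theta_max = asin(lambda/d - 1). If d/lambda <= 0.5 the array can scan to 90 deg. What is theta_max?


lambda/d - 1 = 1/0.54300 - 1 = 0.8416206
theta_max = asin(0.8416206) = 57.31 deg

57.31 deg


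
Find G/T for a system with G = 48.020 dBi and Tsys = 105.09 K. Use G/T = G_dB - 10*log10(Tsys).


G/T = 48.020 - 10*log10(105.09) = 48.020 - 20.21561 = 27.80 dB/K

27.80 dB/K


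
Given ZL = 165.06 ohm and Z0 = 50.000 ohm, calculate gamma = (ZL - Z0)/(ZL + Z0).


gamma = (165.06 - 50.000) / (165.06 + 50.000) = 0.5350

0.5350


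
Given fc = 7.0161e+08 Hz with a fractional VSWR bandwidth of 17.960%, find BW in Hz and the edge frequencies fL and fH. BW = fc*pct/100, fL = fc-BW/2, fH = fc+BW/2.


BW = 7.0161e+08 * 17.960/100 = 1.260092e+08 Hz
fL = 7.0161e+08 - 1.260092e+08/2 = 6.386e+08 Hz
fH = 7.0161e+08 + 1.260092e+08/2 = 7.646e+08 Hz

BW=1.260e+08 Hz, fL=6.386e+08 Hz, fH=7.646e+08 Hz


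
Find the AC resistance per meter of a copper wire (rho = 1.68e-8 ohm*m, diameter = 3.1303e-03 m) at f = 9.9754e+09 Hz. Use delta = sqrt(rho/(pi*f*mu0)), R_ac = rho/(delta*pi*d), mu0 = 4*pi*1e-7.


delta = sqrt(1.68e-8 / (pi * 9.9754e+09 * 4*pi*1e-7)) = 6.531450e-07 m
R_ac = 1.68e-8 / (6.531450e-07 * pi * 3.1303e-03) = 2.616 ohm/m

2.616 ohm/m


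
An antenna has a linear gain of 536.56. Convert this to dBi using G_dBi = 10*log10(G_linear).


G_dBi = 10 * log10(536.56) = 27.30 dBi

27.30 dBi


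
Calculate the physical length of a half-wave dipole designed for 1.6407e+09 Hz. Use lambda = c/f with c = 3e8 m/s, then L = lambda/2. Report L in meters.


lambda = c / f = 3.0000e+08 / 1.6407e+09 = 0.1828488 m
L = lambda / 2 = 0.1828488 / 2 = 0.09142 m

0.09142 m


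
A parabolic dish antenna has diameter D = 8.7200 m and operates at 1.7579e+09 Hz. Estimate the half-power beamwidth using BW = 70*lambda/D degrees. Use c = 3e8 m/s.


lambda = c / f = 3.0000e+08 / 1.7579e+09 = 0.1706582 m
BW = 70 * 0.1706582 / 8.7200 = 1.370 deg

1.370 deg


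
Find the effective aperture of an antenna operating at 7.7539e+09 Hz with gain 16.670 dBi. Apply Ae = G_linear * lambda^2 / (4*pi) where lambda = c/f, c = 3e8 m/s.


lambda = c / f = 3.0000e+08 / 7.7539e+09 = 0.03869021 m
G_linear = 10^(16.670/10) = 46.45153
Ae = G_linear * lambda^2 / (4*pi) = 46.45153 * 0.03869021^2 / (4*pi) = 5.533e-03 m^2

5.533e-03 m^2


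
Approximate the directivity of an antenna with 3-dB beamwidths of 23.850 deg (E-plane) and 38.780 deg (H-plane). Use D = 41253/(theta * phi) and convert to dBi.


D_linear = 41253 / (23.850 * 38.780) = 44.60252
D_dBi = 10 * log10(44.60252) = 16.49 dBi

16.49 dBi


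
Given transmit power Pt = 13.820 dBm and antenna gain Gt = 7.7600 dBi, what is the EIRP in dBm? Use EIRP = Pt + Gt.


EIRP = Pt + Gt = 13.820 + 7.7600 = 21.58 dBm

21.58 dBm


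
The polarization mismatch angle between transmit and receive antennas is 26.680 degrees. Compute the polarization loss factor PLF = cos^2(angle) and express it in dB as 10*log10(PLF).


PLF_linear = cos^2(26.680 deg) = 0.7983926
PLF_dB = 10 * log10(0.7983926) = -0.9778 dB

-0.9778 dB


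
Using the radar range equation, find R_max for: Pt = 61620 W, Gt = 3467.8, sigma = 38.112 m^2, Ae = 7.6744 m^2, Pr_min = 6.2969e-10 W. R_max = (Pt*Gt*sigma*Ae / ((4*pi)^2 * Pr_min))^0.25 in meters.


R^4 = 61620*3467.8*38.112*7.6744 / ((4*pi)^2 * 6.2969e-10) = 6.285436e+17
R_max = 6.285436e+17^0.25 = 28157 m

28157 m


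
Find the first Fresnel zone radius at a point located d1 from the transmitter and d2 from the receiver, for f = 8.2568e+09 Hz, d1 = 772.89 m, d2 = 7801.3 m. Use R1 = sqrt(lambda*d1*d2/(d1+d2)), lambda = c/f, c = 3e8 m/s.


lambda = c / f = 3.0000e+08 / 8.2568e+09 = 0.03633369 m
R1 = sqrt(0.03633369 * 772.89 * 7801.3 / (772.89 + 7801.3)) = 5.055 m

5.055 m


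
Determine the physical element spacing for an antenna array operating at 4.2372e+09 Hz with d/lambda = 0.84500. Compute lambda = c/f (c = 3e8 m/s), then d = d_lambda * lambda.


lambda = c / f = 3.0000e+08 / 4.2372e+09 = 0.07080147 m
d = 0.84500 * 0.07080147 = 0.05983 m

0.05983 m


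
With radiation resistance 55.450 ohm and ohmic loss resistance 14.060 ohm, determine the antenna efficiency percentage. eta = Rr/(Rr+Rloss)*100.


eta = 55.450 / (55.450 + 14.060) * 100 = 79.77%

79.77%


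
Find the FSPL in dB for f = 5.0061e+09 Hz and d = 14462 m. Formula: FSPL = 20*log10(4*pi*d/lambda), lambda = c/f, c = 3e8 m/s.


lambda = c / f = 3.0000e+08 / 5.0061e+09 = 0.05992689 m
FSPL = 20 * log10(4*pi*14462/0.05992689) = 129.6 dB

129.6 dB


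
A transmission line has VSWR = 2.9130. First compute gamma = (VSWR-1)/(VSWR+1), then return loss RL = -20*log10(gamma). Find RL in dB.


gamma = (2.9130 - 1) / (2.9130 + 1) = 0.4888832
RL = -20 * log10(0.4888832) = 6.216 dB

6.216 dB


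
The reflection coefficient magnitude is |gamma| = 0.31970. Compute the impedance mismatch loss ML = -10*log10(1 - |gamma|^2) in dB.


ML = -10 * log10(1 - 0.31970^2) = -10 * log10(0.89779191) = 0.4682 dB

0.4682 dB


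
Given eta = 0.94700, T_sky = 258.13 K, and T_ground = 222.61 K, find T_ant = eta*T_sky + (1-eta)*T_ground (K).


T_ant = 0.94700 * 258.13 + (1 - 0.94700) * 222.61 = 256.2 K

256.2 K


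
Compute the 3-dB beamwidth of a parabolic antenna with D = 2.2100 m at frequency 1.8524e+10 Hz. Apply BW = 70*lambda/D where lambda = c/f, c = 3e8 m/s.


lambda = c / f = 3.0000e+08 / 1.8524e+10 = 0.01619521 m
BW = 70 * 0.01619521 / 2.2100 = 0.5130 deg

0.5130 deg


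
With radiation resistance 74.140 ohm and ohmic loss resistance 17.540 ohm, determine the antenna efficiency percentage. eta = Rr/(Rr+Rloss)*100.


eta = 74.140 / (74.140 + 17.540) * 100 = 80.87%

80.87%


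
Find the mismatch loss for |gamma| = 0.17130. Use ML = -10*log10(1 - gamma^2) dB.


ML = -10 * log10(1 - 0.17130^2) = -10 * log10(0.97065631) = 0.1293 dB

0.1293 dB


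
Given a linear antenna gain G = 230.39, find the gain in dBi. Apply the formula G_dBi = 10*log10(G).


G_dBi = 10 * log10(230.39) = 23.62 dBi

23.62 dBi


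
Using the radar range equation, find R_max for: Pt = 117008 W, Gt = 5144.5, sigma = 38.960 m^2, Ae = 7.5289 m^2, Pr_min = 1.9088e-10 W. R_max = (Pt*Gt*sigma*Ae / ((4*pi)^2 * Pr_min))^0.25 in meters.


R^4 = 117008*5144.5*38.960*7.5289 / ((4*pi)^2 * 1.9088e-10) = 5.857726e+18
R_max = 5.857726e+18^0.25 = 49196 m

49196 m


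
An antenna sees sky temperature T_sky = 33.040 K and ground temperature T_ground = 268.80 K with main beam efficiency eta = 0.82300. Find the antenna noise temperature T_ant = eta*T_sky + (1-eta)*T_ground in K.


T_ant = 0.82300 * 33.040 + (1 - 0.82300) * 268.80 = 74.77 K

74.77 K


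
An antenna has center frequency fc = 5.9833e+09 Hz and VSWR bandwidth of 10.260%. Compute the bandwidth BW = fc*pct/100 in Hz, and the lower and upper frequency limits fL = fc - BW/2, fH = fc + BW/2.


BW = 5.9833e+09 * 10.260/100 = 6.138866e+08 Hz
fL = 5.9833e+09 - 6.138866e+08/2 = 5.676e+09 Hz
fH = 5.9833e+09 + 6.138866e+08/2 = 6.290e+09 Hz

BW=6.139e+08 Hz, fL=5.676e+09 Hz, fH=6.290e+09 Hz


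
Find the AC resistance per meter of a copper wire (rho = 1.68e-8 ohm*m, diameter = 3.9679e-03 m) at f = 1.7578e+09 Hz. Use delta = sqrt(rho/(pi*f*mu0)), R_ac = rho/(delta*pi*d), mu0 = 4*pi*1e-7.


delta = sqrt(1.68e-8 / (pi * 1.7578e+09 * 4*pi*1e-7)) = 1.555930e-06 m
R_ac = 1.68e-8 / (1.555930e-06 * pi * 3.9679e-03) = 0.8662 ohm/m

0.8662 ohm/m


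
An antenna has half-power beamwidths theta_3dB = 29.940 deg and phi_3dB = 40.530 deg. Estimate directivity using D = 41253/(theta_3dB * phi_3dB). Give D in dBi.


D_linear = 41253 / (29.940 * 40.530) = 33.99595
D_dBi = 10 * log10(33.99595) = 15.31 dBi

15.31 dBi


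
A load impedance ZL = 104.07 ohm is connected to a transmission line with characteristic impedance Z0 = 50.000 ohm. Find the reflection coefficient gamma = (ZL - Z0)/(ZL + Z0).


gamma = (104.07 - 50.000) / (104.07 + 50.000) = 0.3509

0.3509


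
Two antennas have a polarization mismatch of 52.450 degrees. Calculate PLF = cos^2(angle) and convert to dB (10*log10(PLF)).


PLF_linear = cos^2(52.450 deg) = 0.3714336
PLF_dB = 10 * log10(0.3714336) = -4.301 dB

-4.301 dB


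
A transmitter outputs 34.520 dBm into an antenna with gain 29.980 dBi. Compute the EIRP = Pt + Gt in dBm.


EIRP = Pt + Gt = 34.520 + 29.980 = 64.50 dBm

64.50 dBm


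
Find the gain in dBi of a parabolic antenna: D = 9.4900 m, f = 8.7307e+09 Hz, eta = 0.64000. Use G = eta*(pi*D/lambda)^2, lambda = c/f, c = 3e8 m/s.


lambda = c / f = 3.0000e+08 / 8.7307e+09 = 0.03436151 m
G_linear = 0.64000 * (pi * 9.4900 / 0.03436151)^2 = 481801.0
G_dBi = 10 * log10(481801.0) = 56.83 dBi

56.83 dBi


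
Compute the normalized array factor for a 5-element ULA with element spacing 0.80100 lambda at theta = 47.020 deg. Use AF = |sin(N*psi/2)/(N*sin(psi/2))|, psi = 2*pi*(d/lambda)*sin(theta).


psi = 2*pi*0.80100*sin(47.020 deg) = 3.681978 rad
AF = |sin(5*3.681978/2) / (5*sin(3.681978/2))| = 0.04526

0.04526


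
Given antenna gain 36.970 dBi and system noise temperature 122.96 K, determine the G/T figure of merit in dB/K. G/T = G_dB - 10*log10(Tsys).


G/T = 36.970 - 10*log10(122.96) = 36.970 - 20.89764 = 16.07 dB/K

16.07 dB/K


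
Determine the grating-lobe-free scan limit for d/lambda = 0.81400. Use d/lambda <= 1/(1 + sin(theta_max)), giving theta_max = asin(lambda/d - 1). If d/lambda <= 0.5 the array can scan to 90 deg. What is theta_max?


lambda/d - 1 = 1/0.81400 - 1 = 0.2285012
theta_max = asin(0.2285012) = 13.21 deg

13.21 deg


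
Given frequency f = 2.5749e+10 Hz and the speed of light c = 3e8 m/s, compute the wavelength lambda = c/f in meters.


lambda = c / f = 3.0000e+08 / 2.5749e+10 = 0.01165 m

0.01165 m


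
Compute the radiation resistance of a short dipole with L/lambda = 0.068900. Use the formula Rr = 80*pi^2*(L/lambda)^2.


Rr = 80 * pi^2 * (0.068900)^2 = 80 * 9.869604 * 4.747210e-03 = 3.748 ohm

3.748 ohm


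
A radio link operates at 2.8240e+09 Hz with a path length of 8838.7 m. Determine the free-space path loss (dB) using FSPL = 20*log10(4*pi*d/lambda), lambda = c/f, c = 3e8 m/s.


lambda = c / f = 3.0000e+08 / 2.8240e+09 = 0.1062323 m
FSPL = 20 * log10(4*pi*8838.7/0.1062323) = 120.4 dB

120.4 dB


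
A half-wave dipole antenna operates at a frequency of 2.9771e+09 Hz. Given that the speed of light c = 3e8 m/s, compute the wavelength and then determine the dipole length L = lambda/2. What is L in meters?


lambda = c / f = 3.0000e+08 / 2.9771e+09 = 0.1007692 m
L = lambda / 2 = 0.1007692 / 2 = 0.05038 m

0.05038 m


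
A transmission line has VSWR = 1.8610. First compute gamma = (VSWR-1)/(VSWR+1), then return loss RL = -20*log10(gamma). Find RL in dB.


gamma = (1.8610 - 1) / (1.8610 + 1) = 0.3009437
RL = -20 * log10(0.3009437) = 10.43 dB

10.43 dB


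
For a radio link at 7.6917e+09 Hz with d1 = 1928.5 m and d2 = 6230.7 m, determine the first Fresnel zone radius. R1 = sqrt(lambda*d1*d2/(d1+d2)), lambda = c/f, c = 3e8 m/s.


lambda = c / f = 3.0000e+08 / 7.6917e+09 = 0.03900308 m
R1 = sqrt(0.03900308 * 1928.5 * 6230.7 / (1928.5 + 6230.7)) = 7.579 m

7.579 m


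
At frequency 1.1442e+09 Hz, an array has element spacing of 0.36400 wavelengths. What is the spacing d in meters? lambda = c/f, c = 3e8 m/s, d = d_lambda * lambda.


lambda = c / f = 3.0000e+08 / 1.1442e+09 = 0.2621919 m
d = 0.36400 * 0.2621919 = 0.09544 m

0.09544 m


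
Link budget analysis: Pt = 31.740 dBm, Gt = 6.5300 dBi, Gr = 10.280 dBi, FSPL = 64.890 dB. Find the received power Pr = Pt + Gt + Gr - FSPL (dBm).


Pr = 31.740 + 6.5300 + 10.280 - 64.890 = -16.34 dBm

-16.34 dBm


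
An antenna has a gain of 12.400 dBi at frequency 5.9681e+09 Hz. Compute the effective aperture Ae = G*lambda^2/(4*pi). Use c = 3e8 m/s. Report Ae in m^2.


lambda = c / f = 3.0000e+08 / 5.9681e+09 = 0.05026725 m
G_linear = 10^(12.400/10) = 17.37801
Ae = G_linear * lambda^2 / (4*pi) = 17.37801 * 0.05026725^2 / (4*pi) = 3.494e-03 m^2

3.494e-03 m^2


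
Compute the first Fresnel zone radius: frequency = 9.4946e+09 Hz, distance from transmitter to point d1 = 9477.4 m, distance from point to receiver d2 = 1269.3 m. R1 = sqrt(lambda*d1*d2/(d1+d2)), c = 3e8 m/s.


lambda = c / f = 3.0000e+08 / 9.4946e+09 = 0.03159691 m
R1 = sqrt(0.03159691 * 9477.4 * 1269.3 / (9477.4 + 1269.3)) = 5.947 m

5.947 m


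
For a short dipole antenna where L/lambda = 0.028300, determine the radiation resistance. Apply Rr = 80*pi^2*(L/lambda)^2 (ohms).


Rr = 80 * pi^2 * (0.028300)^2 = 80 * 9.869604 * 8.008900e-04 = 0.6324 ohm

0.6324 ohm


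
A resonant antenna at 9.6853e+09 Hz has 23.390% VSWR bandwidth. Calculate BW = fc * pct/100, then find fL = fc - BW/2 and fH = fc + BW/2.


BW = 9.6853e+09 * 23.390/100 = 2.265392e+09 Hz
fL = 9.6853e+09 - 2.265392e+09/2 = 8.553e+09 Hz
fH = 9.6853e+09 + 2.265392e+09/2 = 1.082e+10 Hz

BW=2.265e+09 Hz, fL=8.553e+09 Hz, fH=1.082e+10 Hz


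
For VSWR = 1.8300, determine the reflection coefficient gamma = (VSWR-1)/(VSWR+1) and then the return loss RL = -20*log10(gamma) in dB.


gamma = (1.8300 - 1) / (1.8300 + 1) = 0.2932862
RL = -20 * log10(0.2932862) = 10.65 dB

10.65 dB


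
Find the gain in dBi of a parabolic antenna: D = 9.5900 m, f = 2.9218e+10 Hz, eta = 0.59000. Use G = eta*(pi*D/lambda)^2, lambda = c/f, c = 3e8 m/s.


lambda = c / f = 3.0000e+08 / 2.9218e+10 = 0.01026764 m
G_linear = 0.59000 * (pi * 9.5900 / 0.01026764)^2 = 5.079813e+06
G_dBi = 10 * log10(5.079813e+06) = 67.06 dBi

67.06 dBi


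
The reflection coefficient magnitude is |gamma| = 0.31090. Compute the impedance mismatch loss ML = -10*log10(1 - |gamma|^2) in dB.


ML = -10 * log10(1 - 0.31090^2) = -10 * log10(0.90334119) = 0.4415 dB

0.4415 dB


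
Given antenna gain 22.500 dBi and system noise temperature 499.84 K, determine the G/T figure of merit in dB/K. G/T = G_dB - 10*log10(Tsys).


G/T = 22.500 - 10*log10(499.84) = 22.500 - 26.98831 = -4.488 dB/K

-4.488 dB/K


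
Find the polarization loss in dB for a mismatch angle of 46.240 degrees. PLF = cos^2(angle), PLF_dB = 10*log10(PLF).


PLF_linear = cos^2(46.240 deg) = 0.4783647
PLF_dB = 10 * log10(0.4783647) = -3.202 dB

-3.202 dB


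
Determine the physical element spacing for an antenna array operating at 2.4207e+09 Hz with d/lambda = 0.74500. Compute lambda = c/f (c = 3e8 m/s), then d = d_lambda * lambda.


lambda = c / f = 3.0000e+08 / 2.4207e+09 = 0.1239311 m
d = 0.74500 * 0.1239311 = 0.09233 m

0.09233 m


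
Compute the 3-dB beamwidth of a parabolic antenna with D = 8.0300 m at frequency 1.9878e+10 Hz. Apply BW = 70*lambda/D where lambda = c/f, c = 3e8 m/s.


lambda = c / f = 3.0000e+08 / 1.9878e+10 = 0.01509206 m
BW = 70 * 0.01509206 / 8.0300 = 0.1316 deg

0.1316 deg


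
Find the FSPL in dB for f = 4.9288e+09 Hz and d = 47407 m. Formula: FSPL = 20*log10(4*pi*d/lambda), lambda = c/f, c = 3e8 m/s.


lambda = c / f = 3.0000e+08 / 4.9288e+09 = 0.06086674 m
FSPL = 20 * log10(4*pi*47407/0.06086674) = 139.8 dB

139.8 dB


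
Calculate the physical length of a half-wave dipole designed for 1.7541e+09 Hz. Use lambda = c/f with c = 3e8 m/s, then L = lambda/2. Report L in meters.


lambda = c / f = 3.0000e+08 / 1.7541e+09 = 0.1710279 m
L = lambda / 2 = 0.1710279 / 2 = 0.08551 m

0.08551 m


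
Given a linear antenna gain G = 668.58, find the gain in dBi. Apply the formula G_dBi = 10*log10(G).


G_dBi = 10 * log10(668.58) = 28.25 dBi

28.25 dBi


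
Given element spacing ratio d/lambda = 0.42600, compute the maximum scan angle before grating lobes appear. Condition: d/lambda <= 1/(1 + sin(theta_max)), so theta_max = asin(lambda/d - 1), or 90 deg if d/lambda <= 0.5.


lambda/d - 1 = 1/0.42600 - 1 = 1.347418 >= 1
d/lambda <= 0.5, so the array can scan to endfire without grating lobes: theta_max = 90 deg

90 deg


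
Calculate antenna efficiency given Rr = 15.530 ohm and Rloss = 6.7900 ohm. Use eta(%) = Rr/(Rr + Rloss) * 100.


eta = 15.530 / (15.530 + 6.7900) * 100 = 69.58%

69.58%


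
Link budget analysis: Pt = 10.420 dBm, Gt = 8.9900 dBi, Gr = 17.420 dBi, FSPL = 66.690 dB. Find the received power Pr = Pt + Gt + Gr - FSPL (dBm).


Pr = 10.420 + 8.9900 + 17.420 - 66.690 = -29.86 dBm

-29.86 dBm


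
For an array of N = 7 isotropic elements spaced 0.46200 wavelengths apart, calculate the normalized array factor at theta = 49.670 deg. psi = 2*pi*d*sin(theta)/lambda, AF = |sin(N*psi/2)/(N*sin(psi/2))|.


psi = 2*pi*0.46200*sin(49.670 deg) = 2.212914 rad
AF = |sin(7*2.212914/2) / (7*sin(2.212914/2))| = 0.1588

0.1588


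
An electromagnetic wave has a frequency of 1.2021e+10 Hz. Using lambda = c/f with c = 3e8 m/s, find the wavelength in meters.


lambda = c / f = 3.0000e+08 / 1.2021e+10 = 0.02496 m

0.02496 m


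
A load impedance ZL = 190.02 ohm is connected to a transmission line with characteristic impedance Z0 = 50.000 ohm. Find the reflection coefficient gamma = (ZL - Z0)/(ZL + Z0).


gamma = (190.02 - 50.000) / (190.02 + 50.000) = 0.5834

0.5834


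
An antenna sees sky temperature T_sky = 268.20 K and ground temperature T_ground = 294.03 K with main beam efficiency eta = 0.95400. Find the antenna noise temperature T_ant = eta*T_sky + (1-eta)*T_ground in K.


T_ant = 0.95400 * 268.20 + (1 - 0.95400) * 294.03 = 269.4 K

269.4 K


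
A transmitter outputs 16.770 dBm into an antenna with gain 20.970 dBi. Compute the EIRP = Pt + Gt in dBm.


EIRP = Pt + Gt = 16.770 + 20.970 = 37.74 dBm

37.74 dBm


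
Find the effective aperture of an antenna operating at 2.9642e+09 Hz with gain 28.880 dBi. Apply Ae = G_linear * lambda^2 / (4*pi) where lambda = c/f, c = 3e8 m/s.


lambda = c / f = 3.0000e+08 / 2.9642e+09 = 0.1012077 m
G_linear = 10^(28.880/10) = 772.6806
Ae = G_linear * lambda^2 / (4*pi) = 772.6806 * 0.1012077^2 / (4*pi) = 0.6298 m^2

0.6298 m^2


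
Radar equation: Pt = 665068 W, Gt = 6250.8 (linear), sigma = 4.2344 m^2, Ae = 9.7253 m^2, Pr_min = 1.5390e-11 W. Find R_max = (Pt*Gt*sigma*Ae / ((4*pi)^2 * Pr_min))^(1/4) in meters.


R^4 = 665068*6250.8*4.2344*9.7253 / ((4*pi)^2 * 1.5390e-11) = 7.044306e+19
R_max = 7.044306e+19^0.25 = 91614 m

91614 m


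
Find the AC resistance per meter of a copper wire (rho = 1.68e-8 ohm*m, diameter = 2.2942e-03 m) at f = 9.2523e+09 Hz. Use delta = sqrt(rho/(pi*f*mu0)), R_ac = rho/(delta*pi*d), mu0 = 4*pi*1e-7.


delta = sqrt(1.68e-8 / (pi * 9.2523e+09 * 4*pi*1e-7)) = 6.781877e-07 m
R_ac = 1.68e-8 / (6.781877e-07 * pi * 2.2942e-03) = 3.437 ohm/m

3.437 ohm/m


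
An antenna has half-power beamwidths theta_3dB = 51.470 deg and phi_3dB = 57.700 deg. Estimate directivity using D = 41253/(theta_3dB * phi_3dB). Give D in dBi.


D_linear = 41253 / (51.470 * 57.700) = 13.89075
D_dBi = 10 * log10(13.89075) = 11.43 dBi

11.43 dBi


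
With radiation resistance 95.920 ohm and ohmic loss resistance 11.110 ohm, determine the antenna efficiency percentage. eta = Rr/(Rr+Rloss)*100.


eta = 95.920 / (95.920 + 11.110) * 100 = 89.62%

89.62%


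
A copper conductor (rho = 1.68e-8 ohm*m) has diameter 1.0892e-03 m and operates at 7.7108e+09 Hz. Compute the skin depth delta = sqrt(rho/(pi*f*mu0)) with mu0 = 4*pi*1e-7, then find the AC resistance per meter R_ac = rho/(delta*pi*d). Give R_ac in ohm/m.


delta = sqrt(1.68e-8 / (pi * 7.7108e+09 * 4*pi*1e-7)) = 7.428909e-07 m
R_ac = 1.68e-8 / (7.428909e-07 * pi * 1.0892e-03) = 6.609 ohm/m

6.609 ohm/m


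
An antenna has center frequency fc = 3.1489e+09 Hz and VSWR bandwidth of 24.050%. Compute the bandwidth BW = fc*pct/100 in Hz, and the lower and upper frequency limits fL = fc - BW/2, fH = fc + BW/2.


BW = 3.1489e+09 * 24.050/100 = 7.573104e+08 Hz
fL = 3.1489e+09 - 7.573104e+08/2 = 2.770e+09 Hz
fH = 3.1489e+09 + 7.573104e+08/2 = 3.528e+09 Hz

BW=7.573e+08 Hz, fL=2.770e+09 Hz, fH=3.528e+09 Hz


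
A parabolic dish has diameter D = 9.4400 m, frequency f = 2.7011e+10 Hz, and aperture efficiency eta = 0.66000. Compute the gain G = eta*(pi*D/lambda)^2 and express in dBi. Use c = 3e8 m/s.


lambda = c / f = 3.0000e+08 / 2.7011e+10 = 0.01110659 m
G_linear = 0.66000 * (pi * 9.4400 / 0.01110659)^2 = 4.705721e+06
G_dBi = 10 * log10(4.705721e+06) = 66.73 dBi

66.73 dBi


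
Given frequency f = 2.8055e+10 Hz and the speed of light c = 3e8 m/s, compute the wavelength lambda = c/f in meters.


lambda = c / f = 3.0000e+08 / 2.8055e+10 = 0.01069 m

0.01069 m


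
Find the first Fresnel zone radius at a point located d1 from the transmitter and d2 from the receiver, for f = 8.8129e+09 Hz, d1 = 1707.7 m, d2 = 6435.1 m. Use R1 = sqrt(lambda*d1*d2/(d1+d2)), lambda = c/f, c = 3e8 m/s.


lambda = c / f = 3.0000e+08 / 8.8129e+09 = 0.03404101 m
R1 = sqrt(0.03404101 * 1707.7 * 6435.1 / (1707.7 + 6435.1)) = 6.778 m

6.778 m
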